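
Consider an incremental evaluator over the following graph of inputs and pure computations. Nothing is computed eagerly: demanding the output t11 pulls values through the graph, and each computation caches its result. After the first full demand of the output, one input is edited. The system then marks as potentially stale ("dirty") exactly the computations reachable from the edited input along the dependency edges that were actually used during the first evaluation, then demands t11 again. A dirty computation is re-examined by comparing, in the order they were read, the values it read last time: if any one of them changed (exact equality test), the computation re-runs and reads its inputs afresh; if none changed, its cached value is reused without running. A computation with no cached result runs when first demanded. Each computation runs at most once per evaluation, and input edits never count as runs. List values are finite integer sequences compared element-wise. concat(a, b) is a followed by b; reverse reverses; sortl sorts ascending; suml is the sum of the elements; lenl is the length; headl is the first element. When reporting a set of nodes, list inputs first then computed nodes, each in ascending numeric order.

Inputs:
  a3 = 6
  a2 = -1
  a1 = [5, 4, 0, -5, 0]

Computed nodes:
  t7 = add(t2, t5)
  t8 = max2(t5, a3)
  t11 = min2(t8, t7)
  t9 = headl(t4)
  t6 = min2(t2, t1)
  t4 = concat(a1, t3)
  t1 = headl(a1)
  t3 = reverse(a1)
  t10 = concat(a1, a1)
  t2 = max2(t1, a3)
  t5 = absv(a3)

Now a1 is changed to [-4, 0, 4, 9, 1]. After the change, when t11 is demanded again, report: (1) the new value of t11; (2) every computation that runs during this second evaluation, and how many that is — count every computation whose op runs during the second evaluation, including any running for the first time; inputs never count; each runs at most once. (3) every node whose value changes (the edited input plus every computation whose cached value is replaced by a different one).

Initial pass — values computed on the first demand:
  t1 = headl([5, 4, 0, -5, 0]) = 5
  t2 = max2(5, 6) = 6
  t5 = absv(6) = 6
  t7 = add(6, 6) = 12
  t8 = max2(6, 6) = 6
  t11 = min2(6, 12) = 6

Second demand — change propagation:
  t1: re-runs because a1 [5, 4, 0, -5, 0]->[-4, 0, 4, 9, 1]; new result -4.
  t2: re-runs because t1 5->-4; new result 6 (unchanged).
  t7: re-examined; everything it read last time is the same (t2 unchanged, t5 unchanged) — cache 12 kept, no run.
  t11: re-examined; everything it read last time is the same (t8 unchanged, t7 unchanged) — cache 6 kept, no run.

The important point: t2 recomputes to an identical value, and the output ends up unchanged.

t11 now evaluates to 6.
Run set: t1, t2 (2 run).
Changed values: a1, t1.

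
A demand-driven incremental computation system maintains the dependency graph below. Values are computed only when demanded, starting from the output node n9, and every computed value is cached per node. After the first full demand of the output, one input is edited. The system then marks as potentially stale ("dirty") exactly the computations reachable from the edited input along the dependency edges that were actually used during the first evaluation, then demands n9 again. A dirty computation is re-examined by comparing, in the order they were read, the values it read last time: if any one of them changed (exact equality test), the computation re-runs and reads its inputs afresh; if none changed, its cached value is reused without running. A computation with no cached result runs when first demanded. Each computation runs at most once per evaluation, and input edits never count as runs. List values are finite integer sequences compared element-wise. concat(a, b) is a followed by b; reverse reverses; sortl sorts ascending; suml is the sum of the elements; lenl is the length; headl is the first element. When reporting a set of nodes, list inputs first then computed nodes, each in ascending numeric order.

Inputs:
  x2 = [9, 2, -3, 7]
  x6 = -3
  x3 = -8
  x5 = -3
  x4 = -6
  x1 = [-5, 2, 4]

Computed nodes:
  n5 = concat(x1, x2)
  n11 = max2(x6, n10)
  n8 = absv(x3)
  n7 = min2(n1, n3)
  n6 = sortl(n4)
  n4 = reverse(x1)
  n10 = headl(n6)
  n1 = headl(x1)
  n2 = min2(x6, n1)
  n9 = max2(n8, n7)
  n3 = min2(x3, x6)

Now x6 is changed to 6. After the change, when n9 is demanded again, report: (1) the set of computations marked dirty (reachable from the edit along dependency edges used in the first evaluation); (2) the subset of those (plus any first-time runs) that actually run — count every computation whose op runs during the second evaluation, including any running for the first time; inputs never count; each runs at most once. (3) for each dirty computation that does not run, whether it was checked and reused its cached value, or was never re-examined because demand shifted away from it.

Marked dirty: n3, n7, n9.
Computations that run: n3 — 1 in total.
Checked but reused from cache: n7, n9.
Key observation: the change is absorbed at n3 — it re-runs but produces the same value, and the output's value is unchanged.

First evaluation (everything demanded from the output):
  n1 = headl([-5, 2, 4]) = -5
  n3 = min2(-8, -3) = -8
  n7 = min2(-5, -8) = -8
  n8 = absv(-8) = 8
  n9 = max2(8, -8) = 8

Propagation after the edit:
  n3: runs — x6 -3->6; result -8 (same value as before).
  n7: checked — values it read are unchanged (n1 unchanged, n3 unchanged); reused cached -8 without running.
  n9: checked — values it read are unchanged (n8 unchanged, n7 unchanged); reused cached 8 without running.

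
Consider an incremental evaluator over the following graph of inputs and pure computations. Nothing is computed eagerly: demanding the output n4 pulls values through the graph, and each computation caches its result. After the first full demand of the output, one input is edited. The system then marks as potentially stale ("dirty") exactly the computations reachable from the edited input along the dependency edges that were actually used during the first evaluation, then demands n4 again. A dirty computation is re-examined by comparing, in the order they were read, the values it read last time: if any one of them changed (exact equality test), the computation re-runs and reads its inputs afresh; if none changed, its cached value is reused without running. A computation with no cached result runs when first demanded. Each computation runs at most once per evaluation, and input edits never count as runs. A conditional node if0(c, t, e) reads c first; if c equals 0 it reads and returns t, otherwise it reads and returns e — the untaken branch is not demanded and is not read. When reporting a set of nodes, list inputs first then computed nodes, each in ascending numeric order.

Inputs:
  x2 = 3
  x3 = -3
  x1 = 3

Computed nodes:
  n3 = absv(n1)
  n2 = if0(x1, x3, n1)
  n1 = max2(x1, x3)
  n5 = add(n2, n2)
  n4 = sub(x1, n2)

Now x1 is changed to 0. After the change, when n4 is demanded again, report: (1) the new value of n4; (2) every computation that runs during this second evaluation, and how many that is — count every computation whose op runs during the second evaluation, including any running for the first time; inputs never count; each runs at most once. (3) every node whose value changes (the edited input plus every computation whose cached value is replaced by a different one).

Initial pass — values computed on the first demand:
  n1 = max2(3, -3) = 3
  n2 = if0(x1=3 -> else branch n1) = 3
  n4 = sub(3, 3) = 0

Second demand — change propagation:
  n1: dirty yet unreached — the second evaluation never asks for it.
  n2: re-runs because x1 3->0; new result -3.
  n4: re-runs because x1 3->0; n2 3->-3; new result 3.

The important point: the flipped condition redirects demand; n1 is left stale, never re-checked.

n4 now evaluates to 3.
Run set: n2, n4 (2 run).
Changed values: x1, n2, n4.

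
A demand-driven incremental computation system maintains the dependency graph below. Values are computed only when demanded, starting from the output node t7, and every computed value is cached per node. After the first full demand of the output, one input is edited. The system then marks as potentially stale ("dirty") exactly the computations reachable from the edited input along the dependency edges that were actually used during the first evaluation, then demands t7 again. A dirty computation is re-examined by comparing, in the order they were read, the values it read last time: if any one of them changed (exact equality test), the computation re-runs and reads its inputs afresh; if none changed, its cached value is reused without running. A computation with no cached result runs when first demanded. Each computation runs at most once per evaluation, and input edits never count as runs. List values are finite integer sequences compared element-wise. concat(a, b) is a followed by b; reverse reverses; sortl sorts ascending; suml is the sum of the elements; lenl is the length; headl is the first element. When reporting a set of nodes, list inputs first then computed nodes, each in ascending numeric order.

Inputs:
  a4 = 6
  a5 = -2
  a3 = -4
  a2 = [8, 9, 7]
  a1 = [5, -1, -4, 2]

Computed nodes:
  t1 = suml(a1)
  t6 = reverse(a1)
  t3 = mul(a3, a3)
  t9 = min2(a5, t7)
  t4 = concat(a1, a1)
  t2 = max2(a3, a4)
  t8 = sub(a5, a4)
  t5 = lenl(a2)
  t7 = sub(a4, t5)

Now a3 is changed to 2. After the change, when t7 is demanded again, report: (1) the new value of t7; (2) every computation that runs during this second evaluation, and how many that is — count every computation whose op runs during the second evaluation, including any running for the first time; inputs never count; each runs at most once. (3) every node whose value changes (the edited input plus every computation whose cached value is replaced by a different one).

First evaluation (everything demanded from the output):
  t5 = lenl([8, 9, 7]) = 3
  t7 = sub(6, 3) = 3

Propagation after the edit:
  a3 feeds no computation that the output demands — nothing is marked dirty and nothing runs.

Key observation: a3 is never demanded by the output, so the edit triggers no recomputation at all.

New value of t7: 3.
Computations that run: none — 0 in total.
Values that change: a3.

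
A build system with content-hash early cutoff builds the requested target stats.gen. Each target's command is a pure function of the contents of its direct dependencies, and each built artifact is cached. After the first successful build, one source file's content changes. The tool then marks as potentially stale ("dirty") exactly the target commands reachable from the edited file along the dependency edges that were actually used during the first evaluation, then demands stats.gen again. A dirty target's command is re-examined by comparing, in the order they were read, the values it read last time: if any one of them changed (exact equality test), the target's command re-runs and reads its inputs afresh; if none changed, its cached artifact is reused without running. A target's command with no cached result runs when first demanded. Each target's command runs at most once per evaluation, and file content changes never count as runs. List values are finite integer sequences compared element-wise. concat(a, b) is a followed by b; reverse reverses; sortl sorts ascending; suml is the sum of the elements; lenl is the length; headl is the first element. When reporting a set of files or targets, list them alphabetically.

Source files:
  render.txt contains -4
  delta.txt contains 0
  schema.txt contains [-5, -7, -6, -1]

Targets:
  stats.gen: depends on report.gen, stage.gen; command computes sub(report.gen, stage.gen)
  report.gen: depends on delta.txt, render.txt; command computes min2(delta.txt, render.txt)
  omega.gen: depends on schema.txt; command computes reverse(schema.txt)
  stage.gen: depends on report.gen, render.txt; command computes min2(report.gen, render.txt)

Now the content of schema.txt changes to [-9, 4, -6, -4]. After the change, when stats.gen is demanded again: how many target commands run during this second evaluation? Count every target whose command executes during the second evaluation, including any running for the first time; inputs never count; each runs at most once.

Target commands that run: none — 0 in total.
Key observation: schema.txt is never demanded by the output, so the edit triggers no recomputation at all.

First evaluation (everything demanded from the output):
  report.gen = min2(0, -4) = -4
  stage.gen = min2(-4, -4) = -4
  stats.gen = sub(-4, -4) = 0

Propagation after the edit:
  schema.txt feeds no computation that the output demands — nothing is marked dirty and nothing runs.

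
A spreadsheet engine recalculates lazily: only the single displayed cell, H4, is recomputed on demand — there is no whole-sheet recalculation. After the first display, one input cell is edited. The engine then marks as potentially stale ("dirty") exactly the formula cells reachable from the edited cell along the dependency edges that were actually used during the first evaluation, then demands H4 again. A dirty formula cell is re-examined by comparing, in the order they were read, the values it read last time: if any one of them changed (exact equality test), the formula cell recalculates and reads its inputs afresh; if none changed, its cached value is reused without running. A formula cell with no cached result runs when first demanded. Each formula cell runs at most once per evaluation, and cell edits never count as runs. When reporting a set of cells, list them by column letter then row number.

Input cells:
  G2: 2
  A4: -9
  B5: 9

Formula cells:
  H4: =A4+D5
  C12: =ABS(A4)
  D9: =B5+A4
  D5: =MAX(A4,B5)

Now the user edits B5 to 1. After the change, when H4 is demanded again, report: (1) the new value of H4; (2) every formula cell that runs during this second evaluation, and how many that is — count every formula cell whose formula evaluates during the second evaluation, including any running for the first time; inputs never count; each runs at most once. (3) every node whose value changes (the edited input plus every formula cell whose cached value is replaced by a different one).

New value of H4: -8.
Formula cells that run: D5, H4 — 2 in total.
Values that change: B5, D5, H4.

First evaluation (everything demanded from the output):
  D5 = MAX(-9, 9) = 9
  H4 = -9 + 9 = 0

Propagation after the edit:
  D5: runs — B5 9->1; result 1.
  H4: runs — D5 9->1; result -8.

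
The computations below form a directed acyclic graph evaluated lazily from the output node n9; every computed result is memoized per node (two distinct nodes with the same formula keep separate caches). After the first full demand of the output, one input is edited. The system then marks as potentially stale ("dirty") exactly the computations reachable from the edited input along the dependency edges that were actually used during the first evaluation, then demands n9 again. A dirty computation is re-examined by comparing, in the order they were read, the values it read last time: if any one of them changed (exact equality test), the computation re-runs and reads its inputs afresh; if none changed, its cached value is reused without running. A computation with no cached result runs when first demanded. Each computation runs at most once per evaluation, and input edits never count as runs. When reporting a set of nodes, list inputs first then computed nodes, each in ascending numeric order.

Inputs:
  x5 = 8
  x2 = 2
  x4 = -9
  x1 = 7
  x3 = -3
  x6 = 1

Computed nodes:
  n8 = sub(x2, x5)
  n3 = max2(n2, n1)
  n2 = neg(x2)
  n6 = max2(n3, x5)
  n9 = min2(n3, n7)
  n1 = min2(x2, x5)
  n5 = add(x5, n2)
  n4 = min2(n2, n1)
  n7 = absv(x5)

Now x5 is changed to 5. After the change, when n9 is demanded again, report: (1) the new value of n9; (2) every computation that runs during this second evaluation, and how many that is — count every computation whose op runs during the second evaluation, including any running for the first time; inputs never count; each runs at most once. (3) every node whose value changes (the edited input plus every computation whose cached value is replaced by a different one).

First demand of the output computes:
  n1 = min2(2, 8) = 2
  n2 = neg(2) = -2
  n3 = max2(-2, 2) = 2
  n7 = absv(8) = 8
  n9 = min2(2, 8) = 2

After the edit, cleaning proceeds:
  n1: a read changed (x5 8->5) — executes, giving 2 — identical to its old value.
  n3: dirty, but its reads are unchanged (n2 unchanged, n1 unchanged); cached 2 stands.
  n7: a read changed (x5 8->5) — executes, giving 5.
  n9: a read changed (n7 8->5) — executes, giving 2 — identical to its old value.

Note where the cutoff bites: n3 is checked, finds nothing changed, and keeps its cache.

Demanding n9 again yields 2.
3 computations run: n1, n7, n9.
The nodes whose values change: x5, n7.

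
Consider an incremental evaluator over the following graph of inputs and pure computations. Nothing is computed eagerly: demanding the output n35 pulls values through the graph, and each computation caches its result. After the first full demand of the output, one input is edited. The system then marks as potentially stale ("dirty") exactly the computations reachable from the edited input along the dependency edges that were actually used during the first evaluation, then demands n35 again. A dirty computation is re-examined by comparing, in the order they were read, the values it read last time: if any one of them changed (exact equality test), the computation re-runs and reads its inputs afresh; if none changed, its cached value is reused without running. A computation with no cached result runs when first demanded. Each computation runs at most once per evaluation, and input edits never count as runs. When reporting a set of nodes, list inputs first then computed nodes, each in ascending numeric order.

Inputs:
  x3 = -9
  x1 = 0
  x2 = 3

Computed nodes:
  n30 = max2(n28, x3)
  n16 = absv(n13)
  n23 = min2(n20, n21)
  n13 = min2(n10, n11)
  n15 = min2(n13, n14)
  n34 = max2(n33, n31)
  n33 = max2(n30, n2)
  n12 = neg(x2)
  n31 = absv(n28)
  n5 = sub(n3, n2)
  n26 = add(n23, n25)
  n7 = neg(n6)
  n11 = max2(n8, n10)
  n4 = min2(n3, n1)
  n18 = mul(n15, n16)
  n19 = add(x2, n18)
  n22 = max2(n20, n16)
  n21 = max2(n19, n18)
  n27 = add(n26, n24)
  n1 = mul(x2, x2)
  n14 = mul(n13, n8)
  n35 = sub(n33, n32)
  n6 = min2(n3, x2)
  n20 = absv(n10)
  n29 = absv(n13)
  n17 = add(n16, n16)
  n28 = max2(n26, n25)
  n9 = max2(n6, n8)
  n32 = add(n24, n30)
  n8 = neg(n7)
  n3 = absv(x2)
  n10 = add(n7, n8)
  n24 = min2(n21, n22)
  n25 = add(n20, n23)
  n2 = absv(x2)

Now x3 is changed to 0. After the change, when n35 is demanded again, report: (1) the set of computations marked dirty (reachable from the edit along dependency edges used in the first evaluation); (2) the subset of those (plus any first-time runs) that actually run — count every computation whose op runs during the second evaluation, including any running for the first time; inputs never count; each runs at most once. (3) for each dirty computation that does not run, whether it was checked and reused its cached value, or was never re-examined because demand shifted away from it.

Dirty set: n30, n32, n33, n35.
Run set: n30 (1 run).
Re-examined without running (cache reused): n32, n33, n35.
The important point: n30 recomputes to an identical value, and the output ends up unchanged.

Initial pass — values computed on the first demand:
  n2 = absv(3) = 3
  n3 = absv(3) = 3
  n6 = min2(3, 3) = 3
  n7 = neg(3) = -3
  n8 = neg(-3) = 3
  n10 = add(-3, 3) = 0
  n11 = max2(3, 0) = 3
  n13 = min2(0, 3) = 0
  n14 = mul(0, 3) = 0
  n15 = min2(0, 0) = 0
  n16 = absv(0) = 0
  n18 = mul(0, 0) = 0
  n19 = add(3, 0) = 3
  n20 = absv(0) = 0
  n21 = max2(3, 0) = 3
  n22 = max2(0, 0) = 0
  n23 = min2(0, 3) = 0
  n24 = min2(3, 0) = 0
  n25 = add(0, 0) = 0
  n26 = add(0, 0) = 0
  n28 = max2(0, 0) = 0
  n30 = max2(0, -9) = 0
  n32 = add(0, 0) = 0
  n33 = max2(0, 3) = 3
  n35 = sub(3, 0) = 3

Second demand — change propagation:
  n30: re-runs because x3 -9->0; new result 0 (unchanged).
  n32: re-examined; everything it read last time is the same (n24 unchanged, n30 unchanged) — cache 0 kept, no run.
  n33: re-examined; everything it read last time is the same (n30 unchanged, n2 unchanged) — cache 3 kept, no run.
  n35: re-examined; everything it read last time is the same (n33 unchanged, n32 unchanged) — cache 3 kept, no run.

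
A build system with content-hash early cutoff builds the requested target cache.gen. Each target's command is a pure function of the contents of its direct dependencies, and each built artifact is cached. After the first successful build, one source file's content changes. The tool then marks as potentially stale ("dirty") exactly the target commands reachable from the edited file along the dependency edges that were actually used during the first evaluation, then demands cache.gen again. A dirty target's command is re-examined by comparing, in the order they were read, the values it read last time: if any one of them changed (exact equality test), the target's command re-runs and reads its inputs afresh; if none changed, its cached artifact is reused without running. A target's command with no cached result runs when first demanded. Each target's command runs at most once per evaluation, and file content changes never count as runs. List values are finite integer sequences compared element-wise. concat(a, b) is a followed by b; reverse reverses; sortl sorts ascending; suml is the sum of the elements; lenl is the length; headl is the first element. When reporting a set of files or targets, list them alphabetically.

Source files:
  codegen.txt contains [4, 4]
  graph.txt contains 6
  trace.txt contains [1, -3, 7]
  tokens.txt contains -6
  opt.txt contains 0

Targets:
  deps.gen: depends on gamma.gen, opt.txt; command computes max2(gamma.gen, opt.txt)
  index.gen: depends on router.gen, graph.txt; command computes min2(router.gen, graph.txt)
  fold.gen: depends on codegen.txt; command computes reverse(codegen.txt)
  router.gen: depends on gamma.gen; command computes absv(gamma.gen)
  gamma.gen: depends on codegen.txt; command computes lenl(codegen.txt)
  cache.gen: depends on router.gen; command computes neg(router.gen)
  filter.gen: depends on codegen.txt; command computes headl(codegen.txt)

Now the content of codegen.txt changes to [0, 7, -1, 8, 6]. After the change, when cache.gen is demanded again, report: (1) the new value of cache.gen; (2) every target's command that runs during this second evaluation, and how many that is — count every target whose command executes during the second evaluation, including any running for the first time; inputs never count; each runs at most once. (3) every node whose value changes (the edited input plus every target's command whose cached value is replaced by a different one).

First evaluation (everything demanded from the output):
  gamma.gen = lenl([4, 4]) = 2
  router.gen = absv(2) = 2
  cache.gen = neg(2) = -2

Propagation after the edit:
  gamma.gen: runs — codegen.txt [4, 4]->[0, 7, -1, 8, 6]; result 5.
  router.gen: runs — gamma.gen 2->5; result 5.
  cache.gen: runs — router.gen 2->5; result -5.

New value of cache.gen: -5.
Target commands that run: cache.gen, gamma.gen, router.gen — 3 in total.
Values that change: cache.gen, codegen.txt, gamma.gen, router.gen.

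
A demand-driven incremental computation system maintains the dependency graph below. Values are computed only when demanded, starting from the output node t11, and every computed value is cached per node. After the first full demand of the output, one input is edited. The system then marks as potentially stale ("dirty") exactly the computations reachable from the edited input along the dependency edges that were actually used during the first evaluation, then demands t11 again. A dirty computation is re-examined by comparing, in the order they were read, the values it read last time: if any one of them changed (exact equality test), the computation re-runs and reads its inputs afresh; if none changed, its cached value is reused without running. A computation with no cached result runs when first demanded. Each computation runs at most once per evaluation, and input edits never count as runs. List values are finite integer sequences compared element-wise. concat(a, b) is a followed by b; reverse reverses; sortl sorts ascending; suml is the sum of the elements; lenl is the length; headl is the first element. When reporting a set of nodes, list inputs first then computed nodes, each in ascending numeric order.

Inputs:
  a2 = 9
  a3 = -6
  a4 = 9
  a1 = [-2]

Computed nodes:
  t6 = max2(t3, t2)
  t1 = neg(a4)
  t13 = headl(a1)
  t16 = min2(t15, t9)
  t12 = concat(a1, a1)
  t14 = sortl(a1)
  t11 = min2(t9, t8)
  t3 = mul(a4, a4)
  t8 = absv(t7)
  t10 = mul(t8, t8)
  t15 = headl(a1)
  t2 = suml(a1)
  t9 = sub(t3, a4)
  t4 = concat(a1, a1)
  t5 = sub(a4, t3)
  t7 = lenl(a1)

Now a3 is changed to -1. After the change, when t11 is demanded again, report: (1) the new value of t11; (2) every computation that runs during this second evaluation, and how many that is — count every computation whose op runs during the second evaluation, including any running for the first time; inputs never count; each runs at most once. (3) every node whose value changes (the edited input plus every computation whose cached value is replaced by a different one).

First evaluation (everything demanded from the output):
  t3 = mul(9, 9) = 81
  t7 = lenl([-2]) = 1
  t8 = absv(1) = 1
  t9 = sub(81, 9) = 72
  t11 = min2(72, 1) = 1

Propagation after the edit:
  a3 feeds no computation that the output demands — nothing is marked dirty and nothing runs.

Key observation: a3 is never demanded by the output, so the edit triggers no recomputation at all.

New value of t11: 1.
Computations that run: none — 0 in total.
Values that change: a3.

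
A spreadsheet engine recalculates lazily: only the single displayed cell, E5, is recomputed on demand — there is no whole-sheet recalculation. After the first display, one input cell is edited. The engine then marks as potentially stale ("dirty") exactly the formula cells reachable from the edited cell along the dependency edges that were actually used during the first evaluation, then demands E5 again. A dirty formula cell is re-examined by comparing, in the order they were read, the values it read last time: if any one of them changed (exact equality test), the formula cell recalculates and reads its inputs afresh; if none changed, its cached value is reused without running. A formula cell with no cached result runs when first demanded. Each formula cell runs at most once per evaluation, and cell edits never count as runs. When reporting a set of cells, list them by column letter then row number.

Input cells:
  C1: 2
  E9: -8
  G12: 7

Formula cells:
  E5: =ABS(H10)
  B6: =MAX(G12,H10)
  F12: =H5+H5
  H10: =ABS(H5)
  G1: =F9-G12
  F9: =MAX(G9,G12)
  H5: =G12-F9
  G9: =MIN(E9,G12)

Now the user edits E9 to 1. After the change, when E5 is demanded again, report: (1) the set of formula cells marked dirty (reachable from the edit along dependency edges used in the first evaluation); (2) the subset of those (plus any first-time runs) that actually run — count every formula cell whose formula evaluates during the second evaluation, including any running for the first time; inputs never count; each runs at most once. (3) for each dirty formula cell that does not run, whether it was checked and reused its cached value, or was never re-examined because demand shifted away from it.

First evaluation (everything demanded from the output):
  G9 = MIN(-8, 7) = -8
  F9 = MAX(-8, 7) = 7
  H5 = 7 - 7 = 0
  H10 = ABS(0) = 0
  E5 = ABS(0) = 0

Propagation after the edit:
  G9: runs — E9 -8->1; result 1.
  F9: runs — G9 -8->1; result 7 (same value as before).
  H5: checked — values it read are unchanged (G12 unchanged, F9 unchanged); reused cached 0 without running.
  H10: checked — values it read are unchanged (H5 unchanged); reused cached 0 without running.
  E5: checked — values it read are unchanged (H10 unchanged); reused cached 0 without running.

Key observation: the change is absorbed at F9 — it re-runs but produces the same value, and the output's value is unchanged.

Marked dirty: E5, F9, G9, H5, H10.
Formula cells that run: F9, G9 — 2 in total.
Checked but reused from cache: E5, H5, H10.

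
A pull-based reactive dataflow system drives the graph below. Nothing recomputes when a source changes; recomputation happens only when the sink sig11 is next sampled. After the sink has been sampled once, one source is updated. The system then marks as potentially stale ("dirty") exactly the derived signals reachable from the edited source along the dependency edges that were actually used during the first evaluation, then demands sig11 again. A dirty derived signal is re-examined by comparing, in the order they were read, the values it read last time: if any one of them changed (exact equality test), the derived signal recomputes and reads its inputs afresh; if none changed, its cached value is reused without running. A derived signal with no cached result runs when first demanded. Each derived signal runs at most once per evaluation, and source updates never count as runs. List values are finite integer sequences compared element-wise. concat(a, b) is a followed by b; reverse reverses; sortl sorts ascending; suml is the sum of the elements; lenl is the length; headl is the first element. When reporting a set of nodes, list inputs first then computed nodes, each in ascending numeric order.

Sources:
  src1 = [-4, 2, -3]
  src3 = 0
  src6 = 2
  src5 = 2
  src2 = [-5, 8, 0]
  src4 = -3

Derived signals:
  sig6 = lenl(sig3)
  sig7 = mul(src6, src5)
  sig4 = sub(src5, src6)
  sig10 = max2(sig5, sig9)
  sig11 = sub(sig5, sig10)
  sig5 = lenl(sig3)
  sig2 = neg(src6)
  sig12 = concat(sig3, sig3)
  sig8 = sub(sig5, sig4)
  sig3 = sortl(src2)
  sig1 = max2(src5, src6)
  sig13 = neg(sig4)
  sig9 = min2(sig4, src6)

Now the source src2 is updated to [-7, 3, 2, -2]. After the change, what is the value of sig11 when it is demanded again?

New value of sig11: 0.

First evaluation (everything demanded from the output):
  sig3 = sortl([-5, 8, 0]) = [-5, 0, 8]
  sig4 = sub(2, 2) = 0
  sig5 = lenl([-5, 0, 8]) = 3
  sig9 = min2(0, 2) = 0
  sig10 = max2(3, 0) = 3
  sig11 = sub(3, 3) = 0

Propagation after the edit:
  sig3: runs — src2 [-5, 8, 0]->[-7, 3, 2, -2]; result [-7, -2, 2, 3].
  sig5: runs — sig3 [-5, 0, 8]->[-7, -2, 2, 3]; result 4.
  sig10: runs — sig5 3->4; result 4.
  sig11: runs — sig5 3->4; sig10 3->4; result 0 (same value as before).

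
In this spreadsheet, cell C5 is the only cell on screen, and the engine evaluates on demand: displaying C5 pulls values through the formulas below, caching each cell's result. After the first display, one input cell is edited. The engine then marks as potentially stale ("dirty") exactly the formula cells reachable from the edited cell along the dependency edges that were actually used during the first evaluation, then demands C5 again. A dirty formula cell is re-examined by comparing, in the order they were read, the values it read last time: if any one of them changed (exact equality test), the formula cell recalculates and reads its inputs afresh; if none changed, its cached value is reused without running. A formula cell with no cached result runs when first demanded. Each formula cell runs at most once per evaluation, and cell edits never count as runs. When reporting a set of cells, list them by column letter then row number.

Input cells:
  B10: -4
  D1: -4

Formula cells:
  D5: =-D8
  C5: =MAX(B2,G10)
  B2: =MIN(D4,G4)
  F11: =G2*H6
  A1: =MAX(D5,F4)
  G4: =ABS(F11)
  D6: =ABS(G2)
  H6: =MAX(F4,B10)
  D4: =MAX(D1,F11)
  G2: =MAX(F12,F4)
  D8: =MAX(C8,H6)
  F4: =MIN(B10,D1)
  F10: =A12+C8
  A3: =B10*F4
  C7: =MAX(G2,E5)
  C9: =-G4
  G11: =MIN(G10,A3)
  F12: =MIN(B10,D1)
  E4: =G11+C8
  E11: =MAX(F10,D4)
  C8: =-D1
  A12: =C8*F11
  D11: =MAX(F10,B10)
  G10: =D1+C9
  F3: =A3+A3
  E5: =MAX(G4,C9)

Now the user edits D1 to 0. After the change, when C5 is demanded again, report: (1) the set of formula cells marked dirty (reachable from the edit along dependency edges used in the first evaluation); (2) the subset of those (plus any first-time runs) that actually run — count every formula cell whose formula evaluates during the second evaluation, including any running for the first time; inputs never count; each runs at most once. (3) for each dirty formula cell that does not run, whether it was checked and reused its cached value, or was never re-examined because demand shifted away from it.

Dirty set: B2, C5, C9, D4, F4, F11, F12, G2, G4, G10, H6.
Run set: C5, D4, F4, F12, G10 (5 run).
Re-examined without running (cache reused): B2, C9, F11, G2, G4, H6.
The important point: at H6 every value read last time is unchanged, so the dirty flag clears without a run.

Initial pass — values computed on the first demand:
  F4 = MIN(-4, -4) = -4
  F12 = MIN(-4, -4) = -4
  G2 = MAX(-4, -4) = -4
  H6 = MAX(-4, -4) = -4
  F11 = -4 * -4 = 16
  D4 = MAX(-4, 16) = 16
  G4 = ABS(16) = 16
  B2 = MIN(16, 16) = 16
  C9 = -(16) = -16
  G10 = -4 + -16 = -20
  C5 = MAX(16, -20) = 16

Second demand — change propagation:
  F4: re-runs because D1 -4->0; new result -4 (unchanged).
  F12: re-runs because D1 -4->0; new result -4 (unchanged).
  G2: re-examined; everything it read last time is the same (F12 unchanged, F4 unchanged) — cache -4 kept, no run.
  H6: re-examined; everything it read last time is the same (F4 unchanged, B10 unchanged) — cache -4 kept, no run.
  F11: re-examined; everything it read last time is the same (G2 unchanged, H6 unchanged) — cache 16 kept, no run.
  D4: re-runs because D1 -4->0; new result 16 (unchanged).
  G4: re-examined; everything it read last time is the same (F11 unchanged) — cache 16 kept, no run.
  B2: re-examined; everything it read last time is the same (D4 unchanged, G4 unchanged) — cache 16 kept, no run.
  C9: re-examined; everything it read last time is the same (G4 unchanged) — cache -16 kept, no run.
  G10: re-runs because D1 -4->0; new result -16.
  C5: re-runs because G10 -20->-16; new result 16 (unchanged).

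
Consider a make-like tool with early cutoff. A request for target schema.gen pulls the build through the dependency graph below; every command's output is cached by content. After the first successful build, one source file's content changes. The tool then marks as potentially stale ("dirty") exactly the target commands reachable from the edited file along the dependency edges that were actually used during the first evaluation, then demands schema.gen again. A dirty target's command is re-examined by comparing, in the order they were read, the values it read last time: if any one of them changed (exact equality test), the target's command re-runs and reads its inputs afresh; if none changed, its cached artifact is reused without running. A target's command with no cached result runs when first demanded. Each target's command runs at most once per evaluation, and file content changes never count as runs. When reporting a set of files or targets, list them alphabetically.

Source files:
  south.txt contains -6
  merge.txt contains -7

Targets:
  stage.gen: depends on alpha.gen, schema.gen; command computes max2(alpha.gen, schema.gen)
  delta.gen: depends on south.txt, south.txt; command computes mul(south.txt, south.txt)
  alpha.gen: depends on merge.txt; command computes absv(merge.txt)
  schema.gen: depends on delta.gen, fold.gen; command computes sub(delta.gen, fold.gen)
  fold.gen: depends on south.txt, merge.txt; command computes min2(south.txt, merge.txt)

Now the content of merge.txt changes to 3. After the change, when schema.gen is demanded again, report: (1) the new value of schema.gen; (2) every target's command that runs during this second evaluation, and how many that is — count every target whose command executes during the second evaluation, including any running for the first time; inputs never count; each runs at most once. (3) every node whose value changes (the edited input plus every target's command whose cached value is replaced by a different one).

First demand of the output computes:
  delta.gen = mul(-6, -6) = 36
  fold.gen = min2(-6, -7) = -7
  schema.gen = sub(36, -7) = 43

After the edit, cleaning proceeds:
  fold.gen: a read changed (merge.txt -7->3) — executes, giving -6.
  schema.gen: a read changed (fold.gen -7->-6) — executes, giving 42.

Demanding schema.gen again yields 42.
2 target commands run: fold.gen, schema.gen.
The nodes whose values change: fold.gen, merge.txt, schema.gen.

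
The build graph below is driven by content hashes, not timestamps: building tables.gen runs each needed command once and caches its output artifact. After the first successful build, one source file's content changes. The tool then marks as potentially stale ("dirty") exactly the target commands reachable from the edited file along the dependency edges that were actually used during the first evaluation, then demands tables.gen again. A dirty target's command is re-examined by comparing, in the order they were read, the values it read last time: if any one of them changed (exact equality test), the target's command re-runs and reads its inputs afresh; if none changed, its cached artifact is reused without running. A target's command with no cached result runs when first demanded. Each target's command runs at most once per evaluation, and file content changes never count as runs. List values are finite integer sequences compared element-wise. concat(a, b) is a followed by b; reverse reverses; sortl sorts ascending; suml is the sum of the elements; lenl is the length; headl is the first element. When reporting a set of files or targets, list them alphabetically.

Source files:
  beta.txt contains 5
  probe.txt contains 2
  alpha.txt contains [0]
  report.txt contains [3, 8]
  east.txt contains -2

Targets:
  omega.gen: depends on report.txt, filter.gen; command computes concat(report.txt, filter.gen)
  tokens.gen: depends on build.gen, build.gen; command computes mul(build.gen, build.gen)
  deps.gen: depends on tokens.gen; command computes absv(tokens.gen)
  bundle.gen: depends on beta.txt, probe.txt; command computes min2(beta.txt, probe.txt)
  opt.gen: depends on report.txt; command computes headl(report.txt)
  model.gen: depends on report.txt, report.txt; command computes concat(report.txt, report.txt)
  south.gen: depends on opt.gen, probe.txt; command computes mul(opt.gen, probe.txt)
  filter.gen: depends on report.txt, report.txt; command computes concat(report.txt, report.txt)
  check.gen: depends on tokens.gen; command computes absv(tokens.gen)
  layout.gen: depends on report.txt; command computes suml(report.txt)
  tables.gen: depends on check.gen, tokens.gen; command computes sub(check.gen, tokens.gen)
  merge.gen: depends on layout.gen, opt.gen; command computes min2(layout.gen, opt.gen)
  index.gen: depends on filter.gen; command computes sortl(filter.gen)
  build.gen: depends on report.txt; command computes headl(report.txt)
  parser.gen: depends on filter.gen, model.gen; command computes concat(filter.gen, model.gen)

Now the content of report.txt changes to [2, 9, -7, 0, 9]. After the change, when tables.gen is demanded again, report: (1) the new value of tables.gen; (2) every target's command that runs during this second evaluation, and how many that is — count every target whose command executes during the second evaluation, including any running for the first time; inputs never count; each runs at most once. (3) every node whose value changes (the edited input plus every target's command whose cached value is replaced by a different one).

Initial pass — values computed on the first demand:
  build.gen = headl([3, 8]) = 3
  tokens.gen = mul(3, 3) = 9
  check.gen = absv(9) = 9
  tables.gen = sub(9, 9) = 0

Second demand — change propagation:
  build.gen: re-runs because report.txt [3, 8]->[2, 9, -7, 0, 9]; new result 2.
  tokens.gen: re-runs because build.gen 3->2; build.gen 3->2; new result 4.
  check.gen: re-runs because tokens.gen 9->4; new result 4.
  tables.gen: re-runs because check.gen 9->4; tokens.gen 9->4; new result 0 (unchanged).

tables.gen now evaluates to 0.
Run set: build.gen, check.gen, tables.gen, tokens.gen (4 run).
Changed values: build.gen, check.gen, report.txt, tokens.gen.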